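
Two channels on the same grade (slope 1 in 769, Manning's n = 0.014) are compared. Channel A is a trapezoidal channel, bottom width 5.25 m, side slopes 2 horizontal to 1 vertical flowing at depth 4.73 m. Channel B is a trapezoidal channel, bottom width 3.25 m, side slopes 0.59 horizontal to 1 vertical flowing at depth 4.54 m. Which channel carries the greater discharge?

channel A

Channel A: With bottom width b = 5.25 m and side slope z = 2: A = (b + zy)y = (5.25 + 2×4.73)×4.73 = 69.58 m²; P = b + 2y√(1+z²) = 5.25 + 2×4.73×2.236 = 26.4 m. Hydraulic radius R = A/P = 69.58/26.4 = 2.635 m. Q_A = (1/0.014)·69.58·2.635^(2/3)·√0.0013 = 341.9 m³/s.
Channel B: With bottom width b = 3.25 m and side slope z = 0.59: A = (b + zy)y = (3.25 + 0.59×4.54)×4.54 = 26.92 m²; P = b + 2y√(1+z²) = 3.25 + 2×4.54×1.161 = 13.79 m. Hydraulic radius R = A/P = 26.92/13.79 = 1.951 m. Q_B = (1/0.014)·26.92·1.951^(2/3)·√0.0013 = 108.3 m³/s.
Q_A = 341.9 m³/s vs Q_B = 108.3 m³/s, so channel A carries more.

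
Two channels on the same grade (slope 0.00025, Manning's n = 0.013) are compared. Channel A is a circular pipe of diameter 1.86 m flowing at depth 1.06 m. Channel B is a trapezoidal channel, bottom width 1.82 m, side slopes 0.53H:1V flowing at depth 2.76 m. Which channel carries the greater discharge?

Channel A: For a circular section of diameter D = 1.86 m at depth y = 1.06 m, the central angle is θ = 2 arccos(1 − 2y/D) = 3.422 rad. Then A = (D²/8)(θ − sin θ) = 1.6 m² and P = Dθ/2 = 3.183 m. Hydraulic radius R = A/P = 1.6/3.183 = 0.5026 m. Q_A = (1/0.013)·1.6·0.5026^(2/3)·√0.00025 = 1.23 m³/s.
Channel B: With bottom width b = 1.82 m and side slope z = 0.53: A = (b + zy)y = (1.82 + 0.53×2.76)×2.76 = 9.061 m²; P = b + 2y√(1+z²) = 1.82 + 2×2.76×1.132 = 8.067 m. Hydraulic radius R = A/P = 9.061/8.067 = 1.123 m. Q_B = (1/0.013)·9.061·1.123^(2/3)·√0.00025 = 11.91 m³/s.
Q_A = 1.23 m³/s vs Q_B = 11.91 m³/s, so channel B carries more.

channel B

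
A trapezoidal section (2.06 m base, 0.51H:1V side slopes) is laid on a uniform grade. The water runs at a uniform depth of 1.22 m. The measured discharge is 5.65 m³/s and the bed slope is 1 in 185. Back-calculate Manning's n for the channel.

With bottom width b = 2.06 m and side slope z = 0.51: A = (b + zy)y = (2.06 + 0.51×1.22)×1.22 = 3.272 m²; P = b + 2y√(1+z²) = 2.06 + 2×1.22×1.123 = 4.799 m.
Hydraulic radius R = A/P = 3.272/4.799 = 0.6819 m.
Rearranging Manning's equation: n = (1/Q) A R^(2/3) S^(1/2) = (1/5.65) × 3.272 × 0.6819^(2/3) × √0.005405 = 0.033.

n = 0.033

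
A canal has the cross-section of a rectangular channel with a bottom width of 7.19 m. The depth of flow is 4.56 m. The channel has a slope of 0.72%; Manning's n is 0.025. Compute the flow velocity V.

Flow area A = b·y = 7.19 × 4.56 = 32.79 m². Wetted perimeter P = b + 2y = 7.19 + 2×4.56 = 16.31 m.
Hydraulic radius R = A/P = 32.79/16.31 = 2.01 m.
From Manning's equation, V = (1/n) R^(2/3) S^(1/2) = (1/0.025) × 2.01^(2/3) × 0.0072^(1/2) = 5.41 m/s.

V = 5.41 m/s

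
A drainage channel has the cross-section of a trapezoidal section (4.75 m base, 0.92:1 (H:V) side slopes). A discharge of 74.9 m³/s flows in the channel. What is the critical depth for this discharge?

y_c = 2.48 m

At critical depth, Q² T / (g A³) = 1, i.e. A³/T = Q²/g = 74.9²/9.81 = 571.9.
Trying y = 1.96 m: A³/T = 253.6 — short.
Trying y = 2.48 m: A³/T = 569.4 — matches.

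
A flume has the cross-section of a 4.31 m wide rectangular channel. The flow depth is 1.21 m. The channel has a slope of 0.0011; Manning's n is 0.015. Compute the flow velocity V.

Flow area A = b·y = 4.31 × 1.21 = 5.215 m². Wetted perimeter P = b + 2y = 4.31 + 2×1.21 = 6.73 m.
Hydraulic radius R = A/P = 5.215/6.73 = 0.7749 m.
From Manning's equation, V = (1/n) R^(2/3) S^(1/2) = (1/0.015) × 0.7749^(2/3) × 0.0011^(1/2) = 1.87 m/s.

V = 1.87 m/s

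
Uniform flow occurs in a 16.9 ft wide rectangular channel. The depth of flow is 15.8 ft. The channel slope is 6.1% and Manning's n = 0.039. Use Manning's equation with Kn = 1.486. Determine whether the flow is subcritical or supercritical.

Flow area A = b·y = 16.9 × 15.8 = 267 ft². Wetted perimeter P = b + 2y = 16.9 + 2×15.8 = 48.5 ft.
Hydraulic radius R = A/P = 267/48.5 = 5.506 ft.
V = (1.486/n) R^(2/3) √S = (1.486/0.039) × 5.506^(2/3) × √0.061 = 29.34 ft/s. Hydraulic depth D_h = A/T = 267/16.9 = 15.8 ft.
Froude number Fr = V/√(g·D_h) = 29.34/√(32.2×15.8) = 1.3, which is greater than 1, so the flow is supercritical.

supercritical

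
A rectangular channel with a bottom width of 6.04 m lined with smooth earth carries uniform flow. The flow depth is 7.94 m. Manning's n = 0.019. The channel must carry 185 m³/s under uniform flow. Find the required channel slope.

S = 0.00189

Flow area A = b·y = 6.04 × 7.94 = 47.96 m². Wetted perimeter P = b + 2y = 6.04 + 2×7.94 = 21.92 m.
Hydraulic radius R = A/P = 47.96/21.92 = 2.188 m.
From Manning's equation, S = [nQ / (1 A R^(2/3))]² = [0.019 × 185 / (1 × 47.96 × 2.188^(2/3))]² = 0.00189.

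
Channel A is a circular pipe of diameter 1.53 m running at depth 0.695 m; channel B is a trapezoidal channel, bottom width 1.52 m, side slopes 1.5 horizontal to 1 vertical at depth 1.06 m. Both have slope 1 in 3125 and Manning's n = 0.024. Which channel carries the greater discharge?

Channel A: For a circular section of diameter D = 1.53 m at depth y = 0.695 m, the central angle is θ = 2 arccos(1 − 2y/D) = 2.958 rad. Then A = (D²/8)(θ − sin θ) = 0.8123 m² and P = Dθ/2 = 2.263 m. Hydraulic radius R = A/P = 0.8123/2.263 = 0.3589 m. Q_A = (1/0.024)·0.8123·0.3589^(2/3)·√0.00032 = 0.3058 m³/s.
Channel B: With bottom width b = 1.52 m and side slope z = 1.5: A = (b + zy)y = (1.52 + 1.5×1.06)×1.06 = 3.297 m²; P = b + 2y√(1+z²) = 1.52 + 2×1.06×1.803 = 5.342 m. Hydraulic radius R = A/P = 3.297/5.342 = 0.6171 m. Q_B = (1/0.024)·3.297·0.6171^(2/3)·√0.00032 = 1.781 m³/s.
Q_A = 0.3058 m³/s vs Q_B = 1.781 m³/s, so channel B carries more.

channel B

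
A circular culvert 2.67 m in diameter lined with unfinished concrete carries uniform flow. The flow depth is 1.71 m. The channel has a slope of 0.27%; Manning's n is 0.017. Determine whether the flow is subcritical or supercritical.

subcritical

For a circular section of diameter D = 2.67 m at depth y = 1.71 m, the central angle is θ = 2 arccos(1 − 2y/D) = 3.711 rad. Then A = (D²/8)(θ − sin θ) = 3.787 m² and P = Dθ/2 = 4.954 m.
Hydraulic radius R = A/P = 3.787/4.954 = 0.7645 m.
V = (1/n) R^(2/3) √S = (1/0.017) × 0.7645^(2/3) × √0.0027 = 2.556 m/s. Hydraulic depth D_h = A/T = 3.787/2.562 = 1.478 m.
Froude number Fr = V/√(g·D_h) = 2.556/√(9.81×1.478) = 0.671, which is less than 1, so the flow is subcritical.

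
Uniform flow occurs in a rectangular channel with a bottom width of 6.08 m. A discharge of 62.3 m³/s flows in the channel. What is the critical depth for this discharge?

For a rectangular channel, critical depth y_c = (q²/g)^(1/3) where q = Q/b = 62.3/6.08 = 10.25 m²/s.
So y_c = (10.25²/9.81)^(1/3) = 2.2 m.

y_c = 2.2 m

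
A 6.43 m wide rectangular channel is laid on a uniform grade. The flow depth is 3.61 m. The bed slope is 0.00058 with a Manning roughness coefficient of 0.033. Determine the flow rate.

Q = 24.1 m³/s

Flow area A = b·y = 6.43 × 3.61 = 23.21 m². Wetted perimeter P = b + 2y = 6.43 + 2×3.61 = 13.65 m.
Hydraulic radius R = A/P = 23.21/13.65 = 1.701 m.
Manning's equation: Q = (1/n) A R^(2/3) S^(1/2) = (1/0.033) × 23.21 × 1.701^(2/3) × 0.00058^(1/2) = 24.1 m³/s.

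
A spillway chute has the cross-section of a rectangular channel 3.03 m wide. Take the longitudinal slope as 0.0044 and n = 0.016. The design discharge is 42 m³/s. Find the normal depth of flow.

y_n = 3.27 m

Manning's equation rearranged: A R^(2/3) = nQ / (1·√S) = 0.016 × 42 / (√0.0044) = 10.13.
Trying y = 3.8 m: A R^(2/3) = 12.14 — over.
Trying y = 2.33 m: A R^(2/3) = 6.669 — short.
Trying y = 3.27 m: A R^(2/3) = 10.14 — close enough.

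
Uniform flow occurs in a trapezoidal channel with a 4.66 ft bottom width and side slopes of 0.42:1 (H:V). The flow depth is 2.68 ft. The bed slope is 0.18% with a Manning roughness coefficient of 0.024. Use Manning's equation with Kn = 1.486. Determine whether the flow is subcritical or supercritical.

With bottom width b = 4.66 ft and side slope z = 0.42: A = (b + zy)y = (4.66 + 0.42×2.68)×2.68 = 15.51 ft²; P = b + 2y√(1+z²) = 4.66 + 2×2.68×1.085 = 10.47 ft.
Hydraulic radius R = A/P = 15.51/10.47 = 1.48 ft.
V = (1.486/n) R^(2/3) √S = (1.486/0.024) × 1.48^(2/3) × √0.0018 = 3.412 ft/s. Hydraulic depth D_h = A/T = 15.51/6.911 = 2.244 ft.
Froude number Fr = V/√(g·D_h) = 3.412/√(32.2×2.244) = 0.401, which is less than 1, so the flow is subcritical.

subcritical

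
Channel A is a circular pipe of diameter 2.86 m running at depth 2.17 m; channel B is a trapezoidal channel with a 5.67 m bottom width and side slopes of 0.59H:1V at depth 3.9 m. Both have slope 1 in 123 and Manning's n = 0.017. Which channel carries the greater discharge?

Channel A: For a circular section of diameter D = 2.86 m at depth y = 2.17 m, the central angle is θ = 2 arccos(1 − 2y/D) = 4.229 rad. Then A = (D²/8)(θ − sin θ) = 5.23 m² and P = Dθ/2 = 6.048 m. Hydraulic radius R = A/P = 5.23/6.048 = 0.8647 m. Q_A = (1/0.017)·5.23·0.8647^(2/3)·√0.00813 = 25.18 m³/s.
Channel B: With bottom width b = 5.67 m and side slope z = 0.59: A = (b + zy)y = (5.67 + 0.59×3.9)×3.9 = 31.09 m²; P = b + 2y√(1+z²) = 5.67 + 2×3.9×1.161 = 14.73 m. Hydraulic radius R = A/P = 31.09/14.73 = 2.111 m. Q_B = (1/0.017)·31.09·2.111^(2/3)·√0.00813 = 271.3 m³/s.
Q_A = 25.18 m³/s vs Q_B = 271.3 m³/s, so channel B carries more.

channel B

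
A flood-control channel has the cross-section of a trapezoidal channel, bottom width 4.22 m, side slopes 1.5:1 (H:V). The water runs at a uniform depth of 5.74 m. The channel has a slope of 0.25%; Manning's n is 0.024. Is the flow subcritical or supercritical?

With bottom width b = 4.22 m and side slope z = 1.5: A = (b + zy)y = (4.22 + 1.5×5.74)×5.74 = 73.64 m²; P = b + 2y√(1+z²) = 4.22 + 2×5.74×1.803 = 24.92 m.
Hydraulic radius R = A/P = 73.64/24.92 = 2.956 m.
V = (1/n) R^(2/3) √S = (1/0.024) × 2.956^(2/3) × √0.0025 = 4.291 m/s. Hydraulic depth D_h = A/T = 73.64/21.44 = 3.435 m.
Froude number Fr = V/√(g·D_h) = 4.291/√(9.81×3.435) = 0.739, which is less than 1, so the flow is subcritical.

subcritical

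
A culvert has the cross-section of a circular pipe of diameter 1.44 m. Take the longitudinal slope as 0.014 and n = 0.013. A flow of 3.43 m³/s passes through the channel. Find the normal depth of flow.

Manning's equation rearranged: A R^(2/3) = nQ / (1·√S) = 0.013 × 3.43 / (√0.014) = 0.3769.
At y = 0.873 m: A R^(2/3) = 0.5625 — too large.
At y = 0.61 m: A R^(2/3) = 0.3082 — too small.
At y = 0.683 m: A R^(2/3) = 0.3764 — matches.

y_n = 0.683 m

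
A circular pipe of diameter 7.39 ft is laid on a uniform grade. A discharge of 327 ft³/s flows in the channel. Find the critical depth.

At critical depth, Q² T / (g A³) = 1, i.e. A³/T = Q²/g = 327²/32.2 = 3321.
Try y = 5.08 ft: A³/T = 4534 — over.
Try y = 4.69 ft: A³/T = 3325 — close enough.

y_c = 4.69 ft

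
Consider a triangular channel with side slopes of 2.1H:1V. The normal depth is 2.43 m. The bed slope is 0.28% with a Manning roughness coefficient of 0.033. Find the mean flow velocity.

For a triangular section with side slope z = 2.1: A = zy² = 2.1×2.43² = 12.4 m²; P = 2y√(1+z²) = 2×2.43×2.326 = 11.3 m.
Hydraulic radius R = A/P = 12.4/11.3 = 1.097 m.
From Manning's equation, V = (1/n) R^(2/3) S^(1/2) = (1/0.033) × 1.097^(2/3) × 0.0028^(1/2) = 1.71 m/s.

V = 1.71 m/s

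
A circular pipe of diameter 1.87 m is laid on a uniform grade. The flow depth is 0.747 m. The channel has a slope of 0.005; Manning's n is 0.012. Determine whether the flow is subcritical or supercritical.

supercritical

For a circular section of diameter D = 1.87 m at depth y = 0.747 m, the central angle is θ = 2 arccos(1 − 2y/D) = 2.737 rad. Then A = (D²/8)(θ − sin θ) = 1.024 m² and P = Dθ/2 = 2.559 m.
Hydraulic radius R = A/P = 1.024/2.559 = 0.4002 m.
V = (1/n) R^(2/3) √S = (1/0.012) × 0.4002^(2/3) × √0.005 = 3.2 m/s. Hydraulic depth D_h = A/T = 1.024/1.832 = 0.559 m.
Froude number Fr = V/√(g·D_h) = 3.2/√(9.81×0.559) = 1.37, which is greater than 1, so the flow is supercritical.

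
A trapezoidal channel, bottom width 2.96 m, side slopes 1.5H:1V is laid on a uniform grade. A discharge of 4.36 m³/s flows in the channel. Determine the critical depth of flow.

At critical depth, Q² T / (g A³) = 1, i.e. A³/T = Q²/g = 4.36²/9.81 = 1.938.
Trying y = 0.483 m: A³/T = 1.278 — too small.
Trying y = 0.548 m: A³/T = 1.934 — ≈ 1.938.

y_c = 0.548 m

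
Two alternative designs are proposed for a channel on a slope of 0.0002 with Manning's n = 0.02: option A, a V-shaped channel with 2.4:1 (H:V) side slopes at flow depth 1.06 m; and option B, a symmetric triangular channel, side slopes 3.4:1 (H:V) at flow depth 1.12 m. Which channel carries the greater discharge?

channel B

Channel A: For a triangular section with side slope z = 2.4: A = zy² = 2.4×1.06² = 2.697 m²; P = 2y√(1+z²) = 2×1.06×2.6 = 5.512 m. Hydraulic radius R = A/P = 2.697/5.512 = 0.4892 m. Q_A = (1/0.02)·2.697·0.4892^(2/3)·√0.0002 = 1.184 m³/s.
Channel B: For a triangular section with side slope z = 3.4: A = zy² = 3.4×1.12² = 4.265 m²; P = 2y√(1+z²) = 2×1.12×3.544 = 7.939 m. Hydraulic radius R = A/P = 4.265/7.939 = 0.5372 m. Q_B = (1/0.02)·4.265·0.5372^(2/3)·√0.0002 = 1.993 m³/s.
Q_A = 1.184 m³/s vs Q_B = 1.993 m³/s, so channel B carries more.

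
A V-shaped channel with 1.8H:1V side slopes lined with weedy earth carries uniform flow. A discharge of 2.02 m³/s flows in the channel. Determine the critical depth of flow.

At critical depth, Q² T / (g A³) = 1, i.e. A³/T = Q²/g = 2.02²/9.81 = 0.4159.
Trying y = 0.62 m: A³/T = 0.1484 — too small.
Trying y = 0.965 m: A³/T = 1.356 — too large.
Trying y = 0.762 m: A³/T = 0.4162 — matches.

y_c = 0.762 m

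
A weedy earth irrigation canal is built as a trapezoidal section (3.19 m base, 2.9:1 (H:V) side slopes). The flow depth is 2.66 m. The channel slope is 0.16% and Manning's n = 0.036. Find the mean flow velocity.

V = 1.45 m/s

With bottom width b = 3.19 m and side slope z = 2.9: A = (b + zy)y = (3.19 + 2.9×2.66)×2.66 = 29 m²; P = b + 2y√(1+z²) = 3.19 + 2×2.66×3.068 = 19.51 m.
Hydraulic radius R = A/P = 29/19.51 = 1.487 m.
From Manning's equation, V = (1/n) R^(2/3) S^(1/2) = (1/0.036) × 1.487^(2/3) × 0.0016^(1/2) = 1.45 m/s.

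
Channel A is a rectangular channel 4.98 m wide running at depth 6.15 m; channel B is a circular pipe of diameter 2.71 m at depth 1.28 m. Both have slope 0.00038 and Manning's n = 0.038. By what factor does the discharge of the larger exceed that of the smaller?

22.2

Channel A: Flow area A = b·y = 4.98 × 6.15 = 30.63 m². Wetted perimeter P = b + 2y = 4.98 + 2×6.15 = 17.28 m. Hydraulic radius R = A/P = 30.63/17.28 = 1.772 m. Q_A = (1/0.038)·30.63·1.772^(2/3)·√0.00038 = 23.01 m³/s.
Channel B: For a circular section of diameter D = 2.71 m at depth y = 1.28 m, the central angle is θ = 2 arccos(1 − 2y/D) = 3.031 rad. Then A = (D²/8)(θ − sin θ) = 2.681 m² and P = Dθ/2 = 4.107 m. Hydraulic radius R = A/P = 2.681/4.107 = 0.6528 m. Q_B = (1/0.038)·2.681·0.6528^(2/3)·√0.00038 = 1.035 m³/s.
The larger discharge is 23.01 m³/s and the smaller is 1.035 m³/s; the ratio is 22.2.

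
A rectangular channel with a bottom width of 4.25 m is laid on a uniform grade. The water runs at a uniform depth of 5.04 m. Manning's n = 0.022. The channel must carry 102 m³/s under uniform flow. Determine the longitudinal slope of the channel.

S = 0.00642

Flow area A = b·y = 4.25 × 5.04 = 21.42 m². Wetted perimeter P = b + 2y = 4.25 + 2×5.04 = 14.33 m.
Hydraulic radius R = A/P = 21.42/14.33 = 1.495 m.
From Manning's equation, S = [nQ / (1 A R^(2/3))]² = [0.022 × 102 / (1 × 21.42 × 1.495^(2/3))]² = 0.00642.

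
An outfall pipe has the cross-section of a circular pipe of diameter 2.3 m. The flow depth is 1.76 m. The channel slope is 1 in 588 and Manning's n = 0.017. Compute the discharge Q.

For a circular section of diameter D = 2.3 m at depth y = 1.76 m, the central angle is θ = 2 arccos(1 − 2y/D) = 4.26 rad. Then A = (D²/8)(θ − sin θ) = 3.411 m² and P = Dθ/2 = 4.899 m.
Hydraulic radius R = A/P = 3.411/4.899 = 0.6964 m.
Manning's equation: Q = (1/n) A R^(2/3) S^(1/2) = (1/0.017) × 3.411 × 0.6964^(2/3) × 0.001701^(1/2) = 6.5 m³/s.

Q = 6.5 m³/s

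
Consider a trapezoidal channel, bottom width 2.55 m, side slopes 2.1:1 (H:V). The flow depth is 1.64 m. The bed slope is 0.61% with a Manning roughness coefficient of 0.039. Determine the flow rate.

With bottom width b = 2.55 m and side slope z = 2.1: A = (b + zy)y = (2.55 + 2.1×1.64)×1.64 = 9.83 m²; P = b + 2y√(1+z²) = 2.55 + 2×1.64×2.326 = 10.18 m.
Hydraulic radius R = A/P = 9.83/10.18 = 0.9657 m.
Manning's equation: Q = (1/n) A R^(2/3) S^(1/2) = (1/0.039) × 9.83 × 0.9657^(2/3) × 0.0061^(1/2) = 19.2 m³/s.

Q = 19.2 m³/s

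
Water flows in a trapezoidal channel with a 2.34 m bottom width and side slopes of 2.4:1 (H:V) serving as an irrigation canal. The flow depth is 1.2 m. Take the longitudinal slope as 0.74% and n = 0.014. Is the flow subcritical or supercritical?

With bottom width b = 2.34 m and side slope z = 2.4: A = (b + zy)y = (2.34 + 2.4×1.2)×1.2 = 6.264 m²; P = b + 2y√(1+z²) = 2.34 + 2×1.2×2.6 = 8.58 m.
Hydraulic radius R = A/P = 6.264/8.58 = 0.7301 m.
V = (1/n) R^(2/3) √S = (1/0.014) × 0.7301^(2/3) × √0.0074 = 4.982 m/s. Hydraulic depth D_h = A/T = 6.264/8.1 = 0.7733 m.
Froude number Fr = V/√(g·D_h) = 4.982/√(9.81×0.7733) = 1.81, which is greater than 1, so the flow is supercritical.

supercritical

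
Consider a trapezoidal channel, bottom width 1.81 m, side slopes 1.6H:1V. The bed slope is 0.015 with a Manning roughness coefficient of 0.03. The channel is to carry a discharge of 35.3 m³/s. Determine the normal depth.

Manning's equation rearranged: A R^(2/3) = nQ / (1·√S) = 0.03 × 35.3 / (√0.015) = 8.647.
At y = 2.24 m: A R^(2/3) = 13.47 — too large.
At y = 1.83 m: A R^(2/3) = 8.641 — ≈ 8.647.

y_n = 1.83 m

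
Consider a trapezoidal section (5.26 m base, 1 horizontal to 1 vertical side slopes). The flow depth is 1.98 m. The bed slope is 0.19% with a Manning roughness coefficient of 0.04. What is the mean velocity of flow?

V = 1.31 m/s

With bottom width b = 5.26 m and side slope z = 1: A = (b + zy)y = (5.26 + 1×1.98)×1.98 = 14.34 m²; P = b + 2y√(1+z²) = 5.26 + 2×1.98×1.414 = 10.86 m.
Hydraulic radius R = A/P = 14.34/10.86 = 1.32 m.
From Manning's equation, V = (1/n) R^(2/3) S^(1/2) = (1/0.04) × 1.32^(2/3) × 0.0019^(1/2) = 1.31 m/s.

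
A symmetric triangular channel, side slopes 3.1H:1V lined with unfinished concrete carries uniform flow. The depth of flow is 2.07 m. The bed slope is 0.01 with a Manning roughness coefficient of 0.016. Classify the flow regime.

For a triangular section with side slope z = 3.1: A = zy² = 3.1×2.07² = 13.28 m²; P = 2y√(1+z²) = 2×2.07×3.257 = 13.49 m.
Hydraulic radius R = A/P = 13.28/13.49 = 0.985 m.
V = (1/n) R^(2/3) √S = (1/0.016) × 0.985^(2/3) × √0.01 = 6.187 m/s. Hydraulic depth D_h = A/T = 13.28/12.83 = 1.035 m.
Froude number Fr = V/√(g·D_h) = 6.187/√(9.81×1.035) = 1.94, which is greater than 1, so the flow is supercritical.

supercritical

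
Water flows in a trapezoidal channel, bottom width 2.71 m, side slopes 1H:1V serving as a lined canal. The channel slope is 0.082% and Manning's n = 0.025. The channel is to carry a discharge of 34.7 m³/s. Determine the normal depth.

y_n = 3.45 m

Manning's equation rearranged: A R^(2/3) = nQ / (1·√S) = 0.025 × 34.7 / (√0.00082) = 30.29.
Try y = 4.23 m: A R^(2/3) = 46.61 — over.
Try y = 2.42 m: A R^(2/3) = 14.78 — short.
Try y = 3.45 m: A R^(2/3) = 30.32 — ≈ 30.29.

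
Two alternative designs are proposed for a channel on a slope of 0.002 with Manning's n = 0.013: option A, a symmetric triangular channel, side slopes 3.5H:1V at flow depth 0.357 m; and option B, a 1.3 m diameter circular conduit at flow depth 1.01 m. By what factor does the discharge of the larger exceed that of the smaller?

4.32

Channel A: For a triangular section with side slope z = 3.5: A = zy² = 3.5×0.357² = 0.4461 m²; P = 2y√(1+z²) = 2×0.357×3.64 = 2.599 m. Hydraulic radius R = A/P = 0.4461/2.599 = 0.1716 m. Q_A = (1/0.013)·0.4461·0.1716^(2/3)·√0.002 = 0.4739 m³/s.
Channel B: For a circular section of diameter D = 1.3 m at depth y = 1.01 m, the central angle is θ = 2 arccos(1 − 2y/D) = 4.316 rad. Then A = (D²/8)(θ − sin θ) = 1.106 m² and P = Dθ/2 = 2.805 m. Hydraulic radius R = A/P = 1.106/2.805 = 0.3945 m. Q_B = (1/0.013)·1.106·0.3945^(2/3)·√0.002 = 2.047 m³/s.
The larger discharge is 2.047 m³/s and the smaller is 0.4739 m³/s; the ratio is 4.32.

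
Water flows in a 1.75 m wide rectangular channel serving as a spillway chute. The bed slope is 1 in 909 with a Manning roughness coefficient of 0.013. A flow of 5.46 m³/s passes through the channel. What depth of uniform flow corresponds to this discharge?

y_n = 1.75 m

Manning's equation rearranged: A R^(2/3) = nQ / (1·√S) = 0.013 × 5.46 / (√0.0011) = 2.14.
Try y = 2.17 m: A R^(2/3) = 2.772 — high.
Try y = 1.46 m: A R^(2/3) = 1.709 — low.
Try y = 1.75 m: A R^(2/3) = 2.138 — ≈ 2.14.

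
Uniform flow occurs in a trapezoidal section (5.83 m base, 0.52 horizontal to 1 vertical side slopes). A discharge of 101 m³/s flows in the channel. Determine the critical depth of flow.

At critical depth, Q² T / (g A³) = 1, i.e. A³/T = Q²/g = 101²/9.81 = 1040.
Try y = 3.49 m: A³/T = 2008 — over.
Try y = 2.24 m: A³/T = 471.4 — short.
Try y = 2.86 m: A³/T = 1041 — ≈ 1040.

y_c = 2.86 m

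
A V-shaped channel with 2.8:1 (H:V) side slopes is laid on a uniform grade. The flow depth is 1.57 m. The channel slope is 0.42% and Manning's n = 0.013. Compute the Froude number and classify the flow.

For a triangular section with side slope z = 2.8: A = zy² = 2.8×1.57² = 6.902 m²; P = 2y√(1+z²) = 2×1.57×2.973 = 9.336 m.
Hydraulic radius R = A/P = 6.902/9.336 = 0.7393 m.
V = (1/n) R^(2/3) √S = (1/0.013) × 0.7393^(2/3) × √0.0042 = 4.076 m/s. Hydraulic depth D_h = A/T = 6.902/8.792 = 0.785 m.
Froude number Fr = V/√(g·D_h) = 4.076/√(9.81×0.785) = 1.47, which is greater than 1, so the flow is supercritical.

supercritical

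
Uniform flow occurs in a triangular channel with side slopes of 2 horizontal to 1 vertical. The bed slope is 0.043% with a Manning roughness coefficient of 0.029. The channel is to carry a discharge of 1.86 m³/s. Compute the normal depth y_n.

y_n = 1.35 m

Manning's equation rearranged: A R^(2/3) = nQ / (1·√S) = 0.029 × 1.86 / (√0.00043) = 2.601.
Trying y = 1.63 m: A R^(2/3) = 4.304 — too large.
Trying y = 1.16 m: A R^(2/3) = 1.738 — too small.
Trying y = 1.35 m: A R^(2/3) = 2.604 — close enough.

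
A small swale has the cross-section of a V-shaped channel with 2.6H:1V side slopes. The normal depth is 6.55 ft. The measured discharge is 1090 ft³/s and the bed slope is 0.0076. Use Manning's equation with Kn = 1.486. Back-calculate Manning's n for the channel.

n = 0.0279

For a triangular section with side slope z = 2.6: A = zy² = 2.6×6.55² = 111.5 ft²; P = 2y√(1+z²) = 2×6.55×2.786 = 36.49 ft.
Hydraulic radius R = A/P = 111.5/36.49 = 3.057 ft.
Rearranging Manning's equation: n = (1.486/Q) A R^(2/3) S^(1/2) = (1.486/1090) × 111.5 × 3.057^(2/3) × √0.0076 = 0.0279.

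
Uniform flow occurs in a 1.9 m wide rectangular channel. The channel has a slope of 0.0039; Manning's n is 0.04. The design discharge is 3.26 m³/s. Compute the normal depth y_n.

Manning's equation rearranged: A R^(2/3) = nQ / (1·√S) = 0.04 × 3.26 / (√0.0039) = 2.088.
At y = 1.94 m: A R^(2/3) = 2.731 — over.
At y = 1.13 m: A R^(2/3) = 1.381 — short.
At y = 1.56 m: A R^(2/3) = 2.086 — matches.

y_n = 1.56 m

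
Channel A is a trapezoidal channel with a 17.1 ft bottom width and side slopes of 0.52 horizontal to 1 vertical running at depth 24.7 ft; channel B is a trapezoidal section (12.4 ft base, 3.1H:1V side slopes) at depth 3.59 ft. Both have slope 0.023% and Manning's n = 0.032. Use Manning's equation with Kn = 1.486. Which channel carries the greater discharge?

channel A

Channel A: With bottom width b = 17.1 ft and side slope z = 0.52: A = (b + zy)y = (17.1 + 0.52×24.7)×24.7 = 739.6 ft²; P = b + 2y√(1+z²) = 17.1 + 2×24.7×1.127 = 72.78 ft. Hydraulic radius R = A/P = 739.6/72.78 = 10.16 ft. Q_A = (1.486/0.032)·739.6·10.16^(2/3)·√0.00023 = 2444 ft³/s.
Channel B: With bottom width b = 12.4 ft and side slope z = 3.1: A = (b + zy)y = (12.4 + 3.1×3.59)×3.59 = 84.47 ft²; P = b + 2y√(1+z²) = 12.4 + 2×3.59×3.257 = 35.79 ft. Hydraulic radius R = A/P = 84.47/35.79 = 2.36 ft. Q_B = (1.486/0.032)·84.47·2.36^(2/3)·√0.00023 = 105.5 ft³/s.
Q_A = 2444 ft³/s vs Q_B = 105.5 ft³/s, so channel A carries more.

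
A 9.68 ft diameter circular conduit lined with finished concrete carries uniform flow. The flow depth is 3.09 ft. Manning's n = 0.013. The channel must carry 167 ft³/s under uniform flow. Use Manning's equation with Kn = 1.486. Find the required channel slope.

For a circular section of diameter D = 9.68 ft at depth y = 3.09 ft, the central angle is θ = 2 arccos(1 − 2y/D) = 2.402 rad. Then A = (D²/8)(θ − sin θ) = 20.23 ft² and P = Dθ/2 = 11.62 ft.
Hydraulic radius R = A/P = 20.23/11.62 = 1.741 ft.
From Manning's equation, S = [nQ / (1.486 A R^(2/3))]² = [0.013 × 167 / (1.486 × 20.23 × 1.741^(2/3))]² = 0.00249.

S = 0.00249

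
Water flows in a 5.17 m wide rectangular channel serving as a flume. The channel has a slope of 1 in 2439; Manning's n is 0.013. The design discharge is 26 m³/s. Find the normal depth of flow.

Manning's equation rearranged: A R^(2/3) = nQ / (1·√S) = 0.013 × 26 / (√0.00041) = 16.69.
Try y = 2.37 m: A R^(2/3) = 14.12 — short.
Try y = 3.4 m: A R^(2/3) = 22.71 — over.
Try y = 2.69 m: A R^(2/3) = 16.72 — close enough.

y_n = 2.69 m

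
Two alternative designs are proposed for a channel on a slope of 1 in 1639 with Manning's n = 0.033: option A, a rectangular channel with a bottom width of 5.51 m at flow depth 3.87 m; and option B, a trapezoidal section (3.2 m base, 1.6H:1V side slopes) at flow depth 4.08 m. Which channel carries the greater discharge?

channel B

Channel A: Flow area A = b·y = 5.51 × 3.87 = 21.32 m². Wetted perimeter P = b + 2y = 5.51 + 2×3.87 = 13.25 m. Hydraulic radius R = A/P = 21.32/13.25 = 1.609 m. Q_A = (1/0.033)·21.32·1.609^(2/3)·√0.0006101 = 21.92 m³/s.
Channel B: With bottom width b = 3.2 m and side slope z = 1.6: A = (b + zy)y = (3.2 + 1.6×4.08)×4.08 = 39.69 m²; P = b + 2y√(1+z²) = 3.2 + 2×4.08×1.887 = 18.6 m. Hydraulic radius R = A/P = 39.69/18.6 = 2.134 m. Q_B = (1/0.033)·39.69·2.134^(2/3)·√0.0006101 = 49.25 m³/s.
Q_A = 21.92 m³/s vs Q_B = 49.25 m³/s, so channel B carries more.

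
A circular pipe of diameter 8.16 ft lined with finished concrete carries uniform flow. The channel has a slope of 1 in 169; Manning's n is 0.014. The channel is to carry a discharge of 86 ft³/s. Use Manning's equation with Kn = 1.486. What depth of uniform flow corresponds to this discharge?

y_n = 1.95 ft

Manning's equation rearranged: A R^(2/3) = nQ / (1.486·√S) = 0.014 × 86 / (1.486 × √0.005917) = 10.53.
Trying y = 2.34 ft: A R^(2/3) = 15.09 — high.
Trying y = 1.33 ft: A R^(2/3) = 4.852 — low.
Trying y = 1.95 ft: A R^(2/3) = 10.53 — matches.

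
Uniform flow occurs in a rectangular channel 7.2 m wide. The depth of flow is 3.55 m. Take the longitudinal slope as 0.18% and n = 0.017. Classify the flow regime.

Flow area A = b·y = 7.2 × 3.55 = 25.56 m². Wetted perimeter P = b + 2y = 7.2 + 2×3.55 = 14.3 m.
Hydraulic radius R = A/P = 25.56/14.3 = 1.787 m.
V = (1/n) R^(2/3) √S = (1/0.017) × 1.787^(2/3) × √0.0018 = 3.676 m/s. Hydraulic depth D_h = A/T = 25.56/7.2 = 3.55 m.
Froude number Fr = V/√(g·D_h) = 3.676/√(9.81×3.55) = 0.623, which is less than 1, so the flow is subcritical.

subcritical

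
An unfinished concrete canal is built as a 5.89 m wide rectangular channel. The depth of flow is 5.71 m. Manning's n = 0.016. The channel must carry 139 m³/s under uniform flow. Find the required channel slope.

Flow area A = b·y = 5.89 × 5.71 = 33.63 m². Wetted perimeter P = b + 2y = 5.89 + 2×5.71 = 17.31 m.
Hydraulic radius R = A/P = 33.63/17.31 = 1.943 m.
From Manning's equation, S = [nQ / (1 A R^(2/3))]² = [0.016 × 139 / (1 × 33.63 × 1.943^(2/3))]² = 0.0018.

S = 0.0018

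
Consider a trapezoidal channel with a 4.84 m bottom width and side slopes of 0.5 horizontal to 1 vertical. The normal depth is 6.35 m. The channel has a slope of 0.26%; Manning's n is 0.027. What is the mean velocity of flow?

V = 3.64 m/s

With bottom width b = 4.84 m and side slope z = 0.5: A = (b + zy)y = (4.84 + 0.5×6.35)×6.35 = 50.9 m²; P = b + 2y√(1+z²) = 4.84 + 2×6.35×1.118 = 19.04 m.
Hydraulic radius R = A/P = 50.9/19.04 = 2.673 m.
From Manning's equation, V = (1/n) R^(2/3) S^(1/2) = (1/0.027) × 2.673^(2/3) × 0.0026^(1/2) = 3.64 m/s.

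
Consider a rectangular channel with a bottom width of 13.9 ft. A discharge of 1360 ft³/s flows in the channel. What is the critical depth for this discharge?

y_c = 6.67 ft

For a rectangular channel, critical depth y_c = (q²/g)^(1/3) where q = Q/b = 1360/13.9 = 97.84 ft²/s.
So y_c = (97.84²/32.2)^(1/3) = 6.67 ft.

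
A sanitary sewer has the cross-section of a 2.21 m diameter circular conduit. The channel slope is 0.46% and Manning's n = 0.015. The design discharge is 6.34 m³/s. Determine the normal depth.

y_n = 1.16 m

Manning's equation rearranged: A R^(2/3) = nQ / (1·√S) = 0.015 × 6.34 / (√0.0046) = 1.402.
Try y = 1.46 m: A R^(2/3) = 1.999 — high.
Try y = 0.893 m: A R^(2/3) = 0.8866 — low.
Try y = 1.16 m: A R^(2/3) = 1.401 — ≈ 1.402.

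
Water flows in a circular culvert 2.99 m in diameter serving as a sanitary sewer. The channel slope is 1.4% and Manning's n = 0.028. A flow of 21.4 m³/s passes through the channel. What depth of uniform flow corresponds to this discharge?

Manning's equation rearranged: A R^(2/3) = nQ / (1·√S) = 0.028 × 21.4 / (√0.014) = 5.064.
Try y = 1.9 m: A R^(2/3) = 4.234 — too small.
Try y = 2.17 m: A R^(2/3) = 5.07 — close enough.

y_n = 2.17 m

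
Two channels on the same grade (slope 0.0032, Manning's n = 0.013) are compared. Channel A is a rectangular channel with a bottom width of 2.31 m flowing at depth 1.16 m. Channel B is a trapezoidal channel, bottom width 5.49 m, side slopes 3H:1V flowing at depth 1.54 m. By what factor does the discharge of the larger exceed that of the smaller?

8.49

Channel A: Flow area A = b·y = 2.31 × 1.16 = 2.68 m². Wetted perimeter P = b + 2y = 2.31 + 2×1.16 = 4.63 m. Hydraulic radius R = A/P = 2.68/4.63 = 0.5787 m. Q_A = (1/0.013)·2.68·0.5787^(2/3)·√0.0032 = 8.098 m³/s.
Channel B: With bottom width b = 5.49 m and side slope z = 3: A = (b + zy)y = (5.49 + 3×1.54)×1.54 = 15.57 m²; P = b + 2y√(1+z²) = 5.49 + 2×1.54×3.162 = 15.23 m. Hydraulic radius R = A/P = 15.57/15.23 = 1.022 m. Q_B = (1/0.013)·15.57·1.022^(2/3)·√0.0032 = 68.75 m³/s.
The larger discharge is 68.75 m³/s and the smaller is 8.098 m³/s; the ratio is 8.49.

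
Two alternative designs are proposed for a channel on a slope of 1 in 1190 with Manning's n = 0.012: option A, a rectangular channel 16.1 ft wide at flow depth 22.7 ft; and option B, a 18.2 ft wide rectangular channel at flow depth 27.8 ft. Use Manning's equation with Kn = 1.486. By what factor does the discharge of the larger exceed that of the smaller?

1.52

Channel A: Flow area A = b·y = 16.1 × 22.7 = 365.5 ft². Wetted perimeter P = b + 2y = 16.1 + 2×22.7 = 61.5 ft. Hydraulic radius R = A/P = 365.5/61.5 = 5.943 ft. Q_A = (1.486/0.012)·365.5·5.943^(2/3)·√0.0008403 = 4304 ft³/s.
Channel B: Flow area A = b·y = 18.2 × 27.8 = 506 ft². Wetted perimeter P = b + 2y = 18.2 + 2×27.8 = 73.8 ft. Hydraulic radius R = A/P = 506/73.8 = 6.856 ft. Q_B = (1.486/0.012)·506·6.856^(2/3)·√0.0008403 = 6555 ft³/s.
The larger discharge is 6555 ft³/s and the smaller is 4304 ft³/s; the ratio is 1.52.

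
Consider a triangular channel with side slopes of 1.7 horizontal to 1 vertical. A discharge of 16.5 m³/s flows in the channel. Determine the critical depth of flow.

At critical depth, Q² T / (g A³) = 1, i.e. A³/T = Q²/g = 16.5²/9.81 = 27.75.
Trying y = 1.41 m: A³/T = 8.053 — short.
Trying y = 1.81 m: A³/T = 28.07 — close enough.

y_c = 1.81 m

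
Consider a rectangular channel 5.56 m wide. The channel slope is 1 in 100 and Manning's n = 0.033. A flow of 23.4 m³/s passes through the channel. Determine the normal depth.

y_n = 1.44 m

Manning's equation rearranged: A R^(2/3) = nQ / (1·√S) = 0.033 × 23.4 / (√0.01) = 7.722.
Try y = 1.61 m: A R^(2/3) = 9.068 — over.
Try y = 1.05 m: A R^(2/3) = 4.871 — short.
Try y = 1.44 m: A R^(2/3) = 7.73 — close enough.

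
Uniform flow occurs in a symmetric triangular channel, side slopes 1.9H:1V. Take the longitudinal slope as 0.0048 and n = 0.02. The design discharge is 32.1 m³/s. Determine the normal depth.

y_n = 2.22 m

Manning's equation rearranged: A R^(2/3) = nQ / (1·√S) = 0.02 × 32.1 / (√0.0048) = 9.266.
Try y = 2.7 m: A R^(2/3) = 15.59 — over.
Try y = 1.76 m: A R^(2/3) = 4.982 — short.
Try y = 2.22 m: A R^(2/3) = 9.253 — matches.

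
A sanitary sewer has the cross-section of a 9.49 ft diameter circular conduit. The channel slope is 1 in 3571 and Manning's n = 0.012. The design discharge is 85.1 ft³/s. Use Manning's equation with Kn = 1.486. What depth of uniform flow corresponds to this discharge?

y_n = 3.73 ft

Manning's equation rearranged: A R^(2/3) = nQ / (1.486·√S) = 0.012 × 85.1 / (1.486 × √0.00028) = 41.07.
Try y = 2.79 ft: A R^(2/3) = 23.69 — too small.
Try y = 4.43 ft: A R^(2/3) = 55.89 — too large.
Try y = 3.73 ft: A R^(2/3) = 41.06 — ≈ 41.07.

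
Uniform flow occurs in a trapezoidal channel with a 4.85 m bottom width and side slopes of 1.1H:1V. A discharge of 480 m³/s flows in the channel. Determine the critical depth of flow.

y_c = 6.41 m

At critical depth, Q² T / (g A³) = 1, i.e. A³/T = Q²/g = 480²/9.81 = 23490.
At y = 5.27 m: A³/T = 10740 — too small.
At y = 8.15 m: A³/T = 62660 — too large.
At y = 6.41 m: A³/T = 23420 — matches.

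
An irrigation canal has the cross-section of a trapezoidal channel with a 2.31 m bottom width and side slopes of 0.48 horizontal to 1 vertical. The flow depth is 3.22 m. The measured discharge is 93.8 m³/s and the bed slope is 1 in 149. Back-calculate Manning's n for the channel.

n = 0.013

With bottom width b = 2.31 m and side slope z = 0.48: A = (b + zy)y = (2.31 + 0.48×3.22)×3.22 = 12.42 m²; P = b + 2y√(1+z²) = 2.31 + 2×3.22×1.109 = 9.453 m.
Hydraulic radius R = A/P = 12.42/9.453 = 1.313 m.
Rearranging Manning's equation: n = (1/Q) A R^(2/3) S^(1/2) = (1/93.8) × 12.42 × 1.313^(2/3) × √0.006711 = 0.013.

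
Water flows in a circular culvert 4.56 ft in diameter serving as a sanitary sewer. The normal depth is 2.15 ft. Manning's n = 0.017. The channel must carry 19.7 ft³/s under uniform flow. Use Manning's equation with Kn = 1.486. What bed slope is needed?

S = 0.000783

For a circular section of diameter D = 4.56 ft at depth y = 2.15 ft, the central angle is θ = 2 arccos(1 − 2y/D) = 3.027 rad. Then A = (D²/8)(θ − sin θ) = 7.573 ft² and P = Dθ/2 = 6.903 ft.
Hydraulic radius R = A/P = 7.573/6.903 = 1.097 ft.
From Manning's equation, S = [nQ / (1.486 A R^(2/3))]² = [0.017 × 19.7 / (1.486 × 7.573 × 1.097^(2/3))]² = 0.000783.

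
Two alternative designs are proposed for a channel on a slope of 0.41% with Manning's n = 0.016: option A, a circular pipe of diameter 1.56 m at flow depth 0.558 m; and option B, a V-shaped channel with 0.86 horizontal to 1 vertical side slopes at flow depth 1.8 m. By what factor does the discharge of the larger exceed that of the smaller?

6.99

Channel A: For a circular section of diameter D = 1.56 m at depth y = 0.558 m, the central angle is θ = 2 arccos(1 − 2y/D) = 2.564 rad. Then A = (D²/8)(θ − sin θ) = 0.6141 m² and P = Dθ/2 = 2 m. Hydraulic radius R = A/P = 0.6141/2 = 0.307 m. Q_A = (1/0.016)·0.6141·0.307^(2/3)·√0.0041 = 1.118 m³/s.
Channel B: For a triangular section with side slope z = 0.86: A = zy² = 0.86×1.8² = 2.786 m²; P = 2y√(1+z²) = 2×1.8×1.319 = 4.748 m. Hydraulic radius R = A/P = 2.786/4.748 = 0.5868 m. Q_B = (1/0.016)·2.786·0.5868^(2/3)·√0.0041 = 7.816 m³/s.
The larger discharge is 7.816 m³/s and the smaller is 1.118 m³/s; the ratio is 6.99.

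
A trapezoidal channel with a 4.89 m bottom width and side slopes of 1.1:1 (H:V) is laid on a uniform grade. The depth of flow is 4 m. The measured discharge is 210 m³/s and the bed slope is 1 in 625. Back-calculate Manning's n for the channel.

With bottom width b = 4.89 m and side slope z = 1.1: A = (b + zy)y = (4.89 + 1.1×4)×4 = 37.16 m²; P = b + 2y√(1+z²) = 4.89 + 2×4×1.487 = 16.78 m.
Hydraulic radius R = A/P = 37.16/16.78 = 2.214 m.
Rearranging Manning's equation: n = (1/Q) A R^(2/3) S^(1/2) = (1/210) × 37.16 × 2.214^(2/3) × √0.0016 = 0.012.

n = 0.012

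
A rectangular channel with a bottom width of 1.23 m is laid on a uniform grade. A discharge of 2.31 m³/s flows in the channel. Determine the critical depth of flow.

y_c = 0.711 m

For a rectangular channel, critical depth y_c = (q²/g)^(1/3) where q = Q/b = 2.31/1.23 = 1.878 m²/s.
So y_c = (1.878²/9.81)^(1/3) = 0.711 m.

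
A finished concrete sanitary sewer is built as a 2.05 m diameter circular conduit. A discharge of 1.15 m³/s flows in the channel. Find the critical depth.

y_c = 0.498 m

At critical depth, Q² T / (g A³) = 1, i.e. A³/T = Q²/g = 1.15²/9.81 = 0.1348.
At y = 0.436 m: A³/T = 0.0805 — short.
At y = 0.626 m: A³/T = 0.3293 — over.
At y = 0.498 m: A³/T = 0.1353 — close enough.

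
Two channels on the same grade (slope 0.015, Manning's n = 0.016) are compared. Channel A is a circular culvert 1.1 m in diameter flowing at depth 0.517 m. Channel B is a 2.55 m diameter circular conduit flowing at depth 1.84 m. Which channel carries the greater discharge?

Channel A: For a circular section of diameter D = 1.1 m at depth y = 0.517 m, the central angle is θ = 2 arccos(1 − 2y/D) = 3.022 rad. Then A = (D²/8)(θ − sin θ) = 0.4389 m² and P = Dθ/2 = 1.662 m. Hydraulic radius R = A/P = 0.4389/1.662 = 0.2641 m. Q_A = (1/0.016)·0.4389·0.2641^(2/3)·√0.015 = 1.383 m³/s.
Channel B: For a circular section of diameter D = 2.55 m at depth y = 1.84 m, the central angle is θ = 2 arccos(1 − 2y/D) = 4.06 rad. Then A = (D²/8)(θ − sin θ) = 3.946 m² and P = Dθ/2 = 5.176 m. Hydraulic radius R = A/P = 3.946/5.176 = 0.7623 m. Q_B = (1/0.016)·3.946·0.7623^(2/3)·√0.015 = 25.2 m³/s.
Q_A = 1.383 m³/s vs Q_B = 25.2 m³/s, so channel B carries more.

channel B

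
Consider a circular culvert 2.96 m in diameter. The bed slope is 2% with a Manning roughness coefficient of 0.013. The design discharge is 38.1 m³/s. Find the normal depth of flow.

y_n = 1.69 m

Manning's equation rearranged: A R^(2/3) = nQ / (1·√S) = 0.013 × 38.1 / (√0.02) = 3.502.
Try y = 2.14 m: A R^(2/3) = 4.912 — high.
Try y = 1.32 m: A R^(2/3) = 2.308 — low.
Try y = 1.69 m: A R^(2/3) = 3.501 — close enough.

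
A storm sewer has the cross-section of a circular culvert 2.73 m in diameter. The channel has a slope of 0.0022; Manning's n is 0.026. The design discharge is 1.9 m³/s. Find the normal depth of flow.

y_n = 0.895 m

Manning's equation rearranged: A R^(2/3) = nQ / (1·√S) = 0.026 × 1.9 / (√0.0022) = 1.053.
At y = 1.13 m: A R^(2/3) = 1.627 — high.
At y = 0.895 m: A R^(2/3) = 1.054 — close enough.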